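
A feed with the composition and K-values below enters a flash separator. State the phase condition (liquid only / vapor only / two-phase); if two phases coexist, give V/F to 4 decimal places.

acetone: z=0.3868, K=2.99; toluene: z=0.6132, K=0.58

ΣzᵢKᵢ = 1.5122; Σzᵢ/Kᵢ = 1.1866.
Both exceed 1, so a two-phase solution exists.
Let ψ = V/F and solve Σ zᵢ(Kᵢ−1)/(1+ψ(Kᵢ−1)) = 0.
Newton iteration, ψ⁰ = 0.66:
  ψ = 0.6600: g = -0.02359, g' = -0.4933 → ψ = 0.6122
  ψ = 0.6122: g = 0.00032, g' = -0.5073 → ψ = 0.6128
Converged at ψ = 0.6128.

two-phase, V/F = 0.6128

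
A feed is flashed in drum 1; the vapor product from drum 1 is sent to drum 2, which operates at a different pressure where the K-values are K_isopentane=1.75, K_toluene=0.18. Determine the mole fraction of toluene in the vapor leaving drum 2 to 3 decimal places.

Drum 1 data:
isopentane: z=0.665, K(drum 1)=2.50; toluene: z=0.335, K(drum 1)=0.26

y_toluene (drum 2) = 0.086

Drum 1:
Rachford–Rice: g(ψ₁) = Σ zᵢ(Kᵢ−1)/(1+ψ₁(Kᵢ−1)) = 0.
Check two-phase: ΣzᵢKᵢ = 1.750 > 1 and Σzᵢ/Kᵢ = 1.554 > 1, so g(0) = 0.750 > 0 and g(1) = -0.554 < 0.
Newton iteration, ψ₁⁰ = 0.31:
  ψ₁ = 0.310: g = 0.3592, g' = -1.006 → ψ₁ = 0.667
  ψ₁ = 0.667: g = 0.0091, g' = -1.089 → ψ₁ = 0.675
Converged at ψ₁ = 0.675.
Drum-1 compositions:
  isopentane: x = 0.330, y = 0.826
  toluene: x = 0.670, y = 0.174
Drum-2 feed = drum-1 vapor: z₂ = (0.8259, 0.1741).
Drum 2:
Rachford–Rice: g(ψ₂) = Σ zᵢ(Kᵢ−1)/(1+ψ₂(Kᵢ−1)) = 0.
Check two-phase: ΣzᵢKᵢ = 1.477 > 1 and Σzᵢ/Kᵢ = 1.439 > 1, so g(0) = 0.477 > 0 and g(1) = -0.439 < 0.
Binary case is linear: z₁(K₁−1)(1+ψ₂(K₂−1)) + z₂(K₂−1)(1+ψ₂(K₁−1)) = 0
⇒ ψ₂ = [z₁(K₁−1)+z₂(K₂−1)] / [−(K₁−1)(K₂−1)] = 0.4767/0.6150 = 0.775
  isopentane: x = 0.522, y = 0.914
  toluene: x = 0.478, y = 0.086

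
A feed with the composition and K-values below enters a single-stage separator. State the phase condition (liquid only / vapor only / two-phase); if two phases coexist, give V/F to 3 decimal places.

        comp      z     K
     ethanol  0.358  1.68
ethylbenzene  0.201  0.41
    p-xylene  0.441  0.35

liquid only

ΣzᵢKᵢ = 0.838; Σzᵢ/Kᵢ = 1.963.
Since ΣzᵢKᵢ < 1 the mixture is below its bubble point — single liquid phase.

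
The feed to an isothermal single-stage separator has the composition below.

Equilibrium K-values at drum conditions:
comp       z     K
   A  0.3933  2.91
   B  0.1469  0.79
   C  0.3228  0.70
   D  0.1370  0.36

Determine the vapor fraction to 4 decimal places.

ψ = 0.7077

Newton iteration, ψ⁰ = 0.5:
  ψ = 0.5000: g = 0.10691, g' = -0.5451 → ψ = 0.6961
  ψ = 0.6961: g = 0.00579, g' = -0.5022 → ψ = 0.7077
Converged at ψ = 0.7077.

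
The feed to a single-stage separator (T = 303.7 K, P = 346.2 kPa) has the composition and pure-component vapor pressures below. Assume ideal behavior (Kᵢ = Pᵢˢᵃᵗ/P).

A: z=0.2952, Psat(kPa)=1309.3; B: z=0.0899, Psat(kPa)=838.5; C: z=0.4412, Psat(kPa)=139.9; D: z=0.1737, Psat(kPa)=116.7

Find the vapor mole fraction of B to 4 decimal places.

y_B = 0.1429

Raoult's law: Kᵢ = Pᵢˢᵃᵗ/P = Pᵢˢᵃᵗ/346.2.
  K_A = 1309.3/346.2 = 3.781918, K_B = 838.5/346.2 = 2.422010, K_C = 139.9/346.2 = 0.404102, K_D = 116.7/346.2 = 0.337088
Material balance + equilibrium reduce to Σ zᵢ(Kᵢ−1)/(1+V/F(Kᵢ−1)) = 0.
Check two-phase: ΣzᵢKᵢ = 1.5710 > 1 and Σzᵢ/Kᵢ = 1.7223 > 1, so g(0) = 0.5710 > 0 and g(1) = -0.7223 < 0.
Newton iteration, V/F⁰ = 0.5:
  V/F = 0.5000: g = -0.12854, g' = -0.9504 → V/F = 0.3647
  V/F = 0.3647: g = 0.00400, g' = -1.0302 → V/F = 0.3686
Converged at V/F = 0.3686.
Compositions from xᵢ = zᵢ/(1+V/F(Kᵢ−1)), yᵢ = Kᵢxᵢ:
  A: x = 0.1457, y = 0.5512
  B: x = 0.0590, y = 0.1429
  C: x = 0.5654, y = 0.2285
  D: x = 0.2299, y = 0.0775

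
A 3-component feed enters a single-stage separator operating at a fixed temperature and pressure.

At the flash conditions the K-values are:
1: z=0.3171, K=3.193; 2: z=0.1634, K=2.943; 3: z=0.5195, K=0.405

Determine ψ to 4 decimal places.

ψ = 0.5607

Iterate (Newton) starting at ψ = 0.5:
  ψ = 0.5000: g = 0.05273, g' = -0.8783 → ψ = 0.5600
  ψ = 0.5600: g = 0.00056, g' = -0.8623 → ψ = 0.5607
Converged at ψ = 0.5607.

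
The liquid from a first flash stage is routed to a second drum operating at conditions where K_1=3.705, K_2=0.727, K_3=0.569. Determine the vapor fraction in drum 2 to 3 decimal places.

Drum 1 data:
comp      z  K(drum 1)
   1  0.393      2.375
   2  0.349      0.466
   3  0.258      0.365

V/F (drum 2) = 0.595

Drum 1:
Material balance + equilibrium reduce to Σ zᵢ(Kᵢ−1)/(1+ψ₁(Kᵢ−1)) = 0.
Check two-phase: ΣzᵢKᵢ = 1.190 > 1 and Σzᵢ/Kᵢ = 1.621 > 1, so g(0) = 0.190 > 0 and g(1) = -0.621 < 0.
Newton–Raphson from ψ₁ = 0.5:
  ψ₁ = 0.500: g = -0.1741, g' = -0.669 → ψ₁ = 0.240
  ψ₁ = 0.240: g = -0.0007, g' = -0.696 → ψ₁ = 0.239
Converged at ψ₁ = 0.239.
Drum-1 compositions:
  1: x = 0.296, y = 0.703
  2: x = 0.400, y = 0.186
  3: x = 0.304, y = 0.111
Drum-2 feed = drum-1 liquid: z₂ = (0.2958, 0.4000, 0.3041).
Drum 2:
Material balance + equilibrium reduce to Σ zᵢ(Kᵢ−1)/(1+ψ₂(Kᵢ−1)) = 0.
g(0) = ΣzᵢKᵢ − 1 = 0.560 and g(1) = 1 − Σzᵢ/Kᵢ = -0.165, so a root lies in (0, 1).
Newton iteration, ψ₂⁰ = 0.5:
  ψ₂ = 0.500: g = 0.0466, g' = -0.523 → ψ₂ = 0.589
  ψ₂ = 0.589: g = 0.0027, g' = -0.466 → ψ₂ = 0.595
Converged at ψ₂ = 0.595.
  1: x = 0.113, y = 0.420
  2: x = 0.478, y = 0.347
  3: x = 0.409, y = 0.233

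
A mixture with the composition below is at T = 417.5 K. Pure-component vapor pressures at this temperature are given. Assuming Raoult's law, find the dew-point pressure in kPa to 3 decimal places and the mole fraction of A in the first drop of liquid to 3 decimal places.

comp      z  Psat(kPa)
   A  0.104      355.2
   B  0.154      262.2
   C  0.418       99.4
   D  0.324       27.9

At the dew point ψ → 1, so Σzᵢ/Kᵢ = 1 with Kᵢ = Pᵢˢᵃᵗ/P ⇒ 1/P = Σzᵢ/Pᵢˢᵃᵗ.
1/P = 0.104/355.2 + 0.154/262.2 + 0.418/99.4 + 0.324/27.9 = 0.016698 ⇒ P = 59.886 kPa
xᵢ = zᵢP/Pᵢˢᵃᵗ ⇒ x_A = 0.104·59.886/355.2 = 0.018

Pdew = 59.886 kPa, x_A = 0.018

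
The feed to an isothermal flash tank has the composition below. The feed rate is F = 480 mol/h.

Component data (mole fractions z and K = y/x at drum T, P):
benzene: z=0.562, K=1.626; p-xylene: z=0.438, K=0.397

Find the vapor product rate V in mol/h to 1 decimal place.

Newton iteration, ψ⁰ = 0.5:
  ψ = 0.500: g = -0.1102, g' = -0.454 → ψ = 0.257
  ψ = 0.257: g = -0.0097, g' = -0.387 → ψ = 0.232
Converged at ψ = 0.232.
Then V = ψ·F = 0.2323·480 = 111.5 mol/h and L = F − V = 368.5 mol/h.

V = 111.5 mol/h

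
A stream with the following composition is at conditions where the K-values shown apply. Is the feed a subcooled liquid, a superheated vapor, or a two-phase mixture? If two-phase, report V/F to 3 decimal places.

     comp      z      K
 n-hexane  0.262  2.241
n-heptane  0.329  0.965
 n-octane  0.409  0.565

ΣzᵢKᵢ = 1.136; Σzᵢ/Kᵢ = 1.182.
Both exceed 1, so a two-phase solution exists.
Rachford–Rice: g(ψ) = Σ zᵢ(Kᵢ−1)/(1+ψ(Kᵢ−1)) = 0.
Newton–Raphson from ψ = 0.69:
  ψ = 0.690: g = -0.0909, g' = -0.276 → ψ = 0.360
  ψ = 0.360: g = 0.0021, g' = -0.302 → ψ = 0.367
Converged at ψ = 0.367.

two-phase, V/F = 0.367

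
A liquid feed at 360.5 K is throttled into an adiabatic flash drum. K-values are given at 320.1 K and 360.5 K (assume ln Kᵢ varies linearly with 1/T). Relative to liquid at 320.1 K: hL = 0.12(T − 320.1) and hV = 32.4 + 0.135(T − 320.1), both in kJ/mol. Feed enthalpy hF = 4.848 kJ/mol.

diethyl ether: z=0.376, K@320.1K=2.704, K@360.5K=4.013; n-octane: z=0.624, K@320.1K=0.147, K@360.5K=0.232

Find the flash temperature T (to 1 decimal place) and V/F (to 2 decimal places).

Adiabatic flash: solve Rachford–Rice at each trial T, then check hF = ψ·hV(T) + (1−ψ)·hL(T).
  T = 320.1 K: K = (2.704, 0.147), RR gives ψ = 0.075, H_out = 2.417 kJ/mol
  T = 360.5 K: K = (4.013, 0.232), RR gives ψ = 0.282, H_out = 14.172 kJ/mol
  T = 340.3 K: K = (3.333, 0.187), RR gives ψ = 0.195, H_out = 8.805 kJ/mol
  T = 330.2 K: K = (3.012, 0.166), RR gives ψ = 0.141, H_out = 5.799 kJ/mol
  T = 325.1 K: K = (2.855, 0.156), RR gives ψ = 0.109, H_out = 4.149 kJ/mol
  T = 327.6 K: K = (2.931, 0.161), RR gives ψ = 0.125, H_out = 4.971 kJ/mol
  T = 326.4 K: K = (2.894, 0.159), RR gives ψ = 0.118, H_out = 4.580 kJ/mol
Linear interpolation between T = 326.4 (H_out = 4.580) and T = 327.6 (H_out = 4.971) on hF = 4.848 gives T ≈ 327.2 K, at which ψ = 0.12.

T = 327.2 K, V/F = 0.12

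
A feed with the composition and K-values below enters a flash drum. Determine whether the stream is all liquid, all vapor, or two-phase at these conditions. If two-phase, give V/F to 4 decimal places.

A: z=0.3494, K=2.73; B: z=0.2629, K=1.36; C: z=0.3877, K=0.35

two-phase, V/F = 0.5450

ΣzᵢKᵢ = 1.4471; Σzᵢ/Kᵢ = 1.4290.
Both exceed 1, so a two-phase solution exists.
Newton iteration, ψ⁰ = 0.5:
  ψ = 0.5000: g = 0.03097, g' = -0.6846 → ψ = 0.5452
  ψ = 0.5452: g = -0.00018, g' = -0.6937 → ψ = 0.5450
Converged at ψ = 0.5450.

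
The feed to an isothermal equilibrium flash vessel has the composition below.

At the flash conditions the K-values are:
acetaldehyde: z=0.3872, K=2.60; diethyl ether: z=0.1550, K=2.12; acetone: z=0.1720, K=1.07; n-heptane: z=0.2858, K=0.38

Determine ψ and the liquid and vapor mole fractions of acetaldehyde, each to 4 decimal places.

ψ = 0.8334, x_acetaldehyde = 0.1659, y_acetaldehyde = 0.4314

Iterate (Newton) starting at ψ = 0.5:
  ψ = 0.5000: g = 0.21029, g' = -0.6174 → ψ = 0.8406
  ψ = 0.8406: g = -0.00509, g' = -0.7118 → ψ = 0.8335
  ψ = 0.8335: g = -0.00002, g' = -0.7052 → ψ = 0.8334
Converged at ψ = 0.8334.
Compositions from xᵢ = zᵢ/(1+ψ(Kᵢ−1)), yᵢ = Kᵢxᵢ:
  acetaldehyde: x = 0.1659, y = 0.4314
  diethyl ether: x = 0.0802, y = 0.1700
  acetone: x = 0.1625, y = 0.1739
  n-heptane: x = 0.5914, y = 0.2247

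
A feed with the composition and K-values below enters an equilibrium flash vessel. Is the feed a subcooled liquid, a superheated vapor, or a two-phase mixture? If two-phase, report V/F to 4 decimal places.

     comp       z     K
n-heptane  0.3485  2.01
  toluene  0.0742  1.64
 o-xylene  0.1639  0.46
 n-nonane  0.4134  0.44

ΣzᵢKᵢ = 1.0795; Σzᵢ/Kᵢ = 1.5145.
Both exceed 1, so a two-phase solution exists.
Rachford–Rice: g(ψ) = Σ zᵢ(Kᵢ−1)/(1+ψ(Kᵢ−1)) = 0.
Iterate (Newton) starting at ψ = 0.5:
  ψ = 0.5000: g = -0.17292, g' = -0.5142 → ψ = 0.1637
  ψ = 0.1637: g = -0.00692, g' = -0.5013 → ψ = 0.1499
Converged at ψ = 0.1499.

two-phase, V/F = 0.1499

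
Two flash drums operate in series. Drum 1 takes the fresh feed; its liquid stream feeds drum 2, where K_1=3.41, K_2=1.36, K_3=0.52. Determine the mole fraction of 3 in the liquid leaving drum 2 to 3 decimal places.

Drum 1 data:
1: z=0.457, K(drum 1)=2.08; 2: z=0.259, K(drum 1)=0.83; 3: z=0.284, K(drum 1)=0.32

Drum 1:
Newton iteration, ψ₁⁰ = 0.5:
  ψ₁ = 0.500: g = -0.0202, g' = -0.535 → ψ₁ = 0.462
Converged at ψ₁ = 0.462.
Drum-1 compositions:
  1: x = 0.305, y = 0.634
  2: x = 0.281, y = 0.233
  3: x = 0.414, y = 0.132
Drum-2 feed = drum-1 liquid: z₂ = (0.3049, 0.2811, 0.4140).
Drum 2:
Material balance + equilibrium reduce to Σ zᵢ(Kᵢ−1)/(1+ψ₂(Kᵢ−1)) = 0.
g(0) = ΣzᵢKᵢ − 1 = 0.637 and g(1) = 1 − Σzᵢ/Kᵢ = -0.092, so a root lies in (0, 1).
Newton–Raphson from ψ₂ = 0.5:
  ψ₂ = 0.500: g = 0.1575, g' = -0.556 → ψ₂ = 0.784
  ψ₂ = 0.784: g = 0.0148, g' = -0.480 → ψ₂ = 0.814
Converged at ψ₂ = 0.814.
  1: x = 0.103, y = 0.351
  2: x = 0.217, y = 0.296
  3: x = 0.680, y = 0.353

x_3 (drum 2) = 0.680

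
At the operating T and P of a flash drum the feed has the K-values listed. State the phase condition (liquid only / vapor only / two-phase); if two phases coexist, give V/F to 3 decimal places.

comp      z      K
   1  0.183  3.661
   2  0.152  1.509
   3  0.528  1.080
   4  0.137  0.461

vapor only

ΣzᵢKᵢ = 1.533; Σzᵢ/Kᵢ = 0.937.
Since Σzᵢ/Kᵢ < 1 the mixture is above its dew point — single vapor phase.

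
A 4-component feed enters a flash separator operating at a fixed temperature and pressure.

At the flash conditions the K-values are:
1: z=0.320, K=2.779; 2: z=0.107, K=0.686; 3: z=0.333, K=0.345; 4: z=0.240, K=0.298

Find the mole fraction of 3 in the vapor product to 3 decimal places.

Rachford–Rice: g(β) = Σ zᵢ(Kᵢ−1)/(1+β(Kᵢ−1)) = 0.
Check two-phase: ΣzᵢKᵢ = 1.149 > 1 and Σzᵢ/Kᵢ = 2.042 > 1, so g(0) = 0.149 > 0 and g(1) = -1.042 < 0.
Newton–Raphson from β = 0.5:
  β = 0.500: g = -0.3225, g' = -0.895 → β = 0.140
  β = 0.140: g = -0.0061, g' = -0.980 → β = 0.134
Converged at β = 0.134.
Compositions from xᵢ = zᵢ/(1+β(Kᵢ−1)), yᵢ = Kᵢxᵢ:
  1: x = 0.259, y = 0.719
  2: x = 0.112, y = 0.077
  3: x = 0.365, y = 0.126
  4: x = 0.265, y = 0.079

y_3 = 0.126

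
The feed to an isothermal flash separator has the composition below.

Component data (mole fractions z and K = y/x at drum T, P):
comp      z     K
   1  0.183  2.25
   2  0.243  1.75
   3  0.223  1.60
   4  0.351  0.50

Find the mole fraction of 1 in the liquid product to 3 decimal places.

x_1 = 0.088

Rachford–Rice: g(V/F) = Σ zᵢ(Kᵢ−1)/(1+V/F(Kᵢ−1)) = 0.
Feasibility: ΣzᵢKᵢ = 1.369, Σzᵢ/Kᵢ = 1.062 — both > 1, two phases present.
Iterate (Newton) starting at V/F = 0.5:
  V/F = 0.500: g = 0.1422, g' = -0.384 → V/F = 0.870
  V/F = 0.870: g = -0.0030, g' = -0.425 → V/F = 0.863
Converged at V/F = 0.863.
Compositions from xᵢ = zᵢ/(1+V/F(Kᵢ−1)), yᵢ = Kᵢxᵢ:
  1: x = 0.088, y = 0.198
  2: x = 0.147, y = 0.258
  3: x = 0.147, y = 0.235
  4: x = 0.618, y = 0.309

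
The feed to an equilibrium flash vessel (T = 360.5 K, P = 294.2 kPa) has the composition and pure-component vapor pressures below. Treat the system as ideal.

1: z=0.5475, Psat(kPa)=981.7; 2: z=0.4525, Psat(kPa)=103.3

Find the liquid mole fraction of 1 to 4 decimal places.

x_1 = 0.2173

Raoult's law: Kᵢ = Pᵢˢᵃᵗ/P = Pᵢˢᵃᵗ/294.2.
  K_1 = 981.7/294.2 = 3.336846, K_2 = 103.3/294.2 = 0.351122
Rachford–Rice: g(β) = Σ zᵢ(Kᵢ−1)/(1+β(Kᵢ−1)) = 0.
g(0) = ΣzᵢKᵢ − 1 = 0.9858 and g(1) = 1 − Σzᵢ/Kᵢ = -0.4528, so a root lies in (0, 1).
Newton–Raphson from β = 0.5:
  β = 0.5000: g = 0.15540, g' = -1.0533 → β = 0.6475
  β = 0.6475: g = 0.00270, g' = -1.0401 → β = 0.6501
Converged at β = 0.6501.
Compositions from xᵢ = zᵢ/(1+β(Kᵢ−1)), yᵢ = Kᵢxᵢ:
  1: x = 0.2173, y = 0.7252
  2: x = 0.7827, y = 0.2748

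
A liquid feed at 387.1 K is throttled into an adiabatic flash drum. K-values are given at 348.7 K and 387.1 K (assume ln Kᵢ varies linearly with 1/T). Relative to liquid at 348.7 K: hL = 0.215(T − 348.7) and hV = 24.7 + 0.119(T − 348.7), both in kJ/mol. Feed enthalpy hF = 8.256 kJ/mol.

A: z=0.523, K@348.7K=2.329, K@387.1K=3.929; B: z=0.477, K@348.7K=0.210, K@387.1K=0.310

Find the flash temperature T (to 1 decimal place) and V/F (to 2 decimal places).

Adiabatic flash: solve Rachford–Rice at each trial T, then check hF = ψ·hV(T) + (1−ψ)·hL(T).
  T = 348.7 K: K = (2.329, 0.210), RR gives ψ = 0.303, H_out = 7.487 kJ/mol
  T = 387.1 K: K = (3.929, 0.310), RR gives ψ = 0.595, H_out = 20.762 kJ/mol
  T = 367.9 K: K = (3.067, 0.258), RR gives ψ = 0.474, H_out = 14.958 kJ/mol
  T = 358.3 K: K = (2.682, 0.233), RR gives ψ = 0.399, H_out = 11.542 kJ/mol
  T = 353.5 K: K = (2.502, 0.221), RR gives ψ = 0.354, H_out = 9.617 kJ/mol
  T = 351.1 K: K = (2.414, 0.216), RR gives ψ = 0.330, H_out = 8.582 kJ/mol
Linear interpolation between T = 348.7 (H_out = 7.487) and T = 351.1 (H_out = 8.582) on hF = 8.256 gives T ≈ 350.4 K, at which ψ = 0.32.

T = 350.4 K, V/F = 0.32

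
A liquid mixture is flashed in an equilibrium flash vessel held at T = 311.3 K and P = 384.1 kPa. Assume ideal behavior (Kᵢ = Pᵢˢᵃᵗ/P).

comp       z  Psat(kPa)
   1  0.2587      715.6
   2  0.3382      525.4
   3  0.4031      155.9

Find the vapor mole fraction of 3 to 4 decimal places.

Raoult's law: Kᵢ = Pᵢˢᵃᵗ/P = Pᵢˢᵃᵗ/384.1.
  K_1 = 715.6/384.1 = 1.863056, K_2 = 525.4/384.1 = 1.367873, K_3 = 155.9/384.1 = 0.405884
Newton iteration, V/F⁰ = 0.5:
  V/F = 0.5000: g = -0.07964, g' = -0.4146 → V/F = 0.3079
  V/F = 0.3079: g = -0.00496, g' = -0.3703 → V/F = 0.2945
Converged at V/F = 0.2945.
Compositions from xᵢ = zᵢ/(1+V/F(Kᵢ−1)), yᵢ = Kᵢxᵢ:
  1: x = 0.2063, y = 0.3843
  2: x = 0.3051, y = 0.4174
  3: x = 0.4886, y = 0.1983

y_3 = 0.1983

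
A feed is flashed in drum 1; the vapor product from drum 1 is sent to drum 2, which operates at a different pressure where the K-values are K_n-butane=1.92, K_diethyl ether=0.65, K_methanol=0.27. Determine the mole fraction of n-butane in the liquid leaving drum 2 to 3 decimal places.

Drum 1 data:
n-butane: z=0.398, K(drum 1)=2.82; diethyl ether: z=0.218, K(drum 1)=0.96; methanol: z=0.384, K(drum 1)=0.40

x_n-butane (drum 2) = 0.383

Drum 1:
Rachford–Rice: g(ψ₁) = Σ zᵢ(Kᵢ−1)/(1+ψ₁(Kᵢ−1)) = 0.
Feasibility: ΣzᵢKᵢ = 1.485, Σzᵢ/Kᵢ = 1.328 — both > 1, two phases present.
Iterate (Newton) starting at ψ₁ = 0.41:
  ψ₁ = 0.410: g = 0.1004, g' = -0.676 → ψ₁ = 0.559
  ψ₁ = 0.559: g = 0.0038, g' = -0.637 → ψ₁ = 0.564
Converged at ψ₁ = 0.564.
Drum-1 compositions:
  n-butane: x = 0.196, y = 0.554
  diethyl ether: x = 0.223, y = 0.214
  methanol: x = 0.581, y = 0.232
Drum-2 feed = drum-1 vapor: z₂ = (0.5536, 0.2141, 0.2323).
Drum 2:
Let ψ₂ = V/F and solve Σ zᵢ(Kᵢ−1)/(1+ψ₂(Kᵢ−1)) = 0.
Feasibility: ΣzᵢKᵢ = 1.265, Σzᵢ/Kᵢ = 1.478 — both > 1, two phases present.
Newton–Raphson from ψ₂ = 0.5:
  ψ₂ = 0.500: g = -0.0090, g' = -0.565 → ψ₂ = 0.484
Converged at ψ₂ = 0.484.
  n-butane: x = 0.383, y = 0.735
  diethyl ether: x = 0.258, y = 0.168
  methanol: x = 0.359, y = 0.097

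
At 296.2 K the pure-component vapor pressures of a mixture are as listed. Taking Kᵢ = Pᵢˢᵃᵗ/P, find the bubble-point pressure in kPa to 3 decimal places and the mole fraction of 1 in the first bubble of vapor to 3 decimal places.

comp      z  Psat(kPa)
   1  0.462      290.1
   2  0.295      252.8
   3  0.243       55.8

At the bubble point ψ → 0, so ΣzᵢKᵢ = 1 with Kᵢ = Pᵢˢᵃᵗ/P ⇒ P = ΣzᵢPᵢˢᵃᵗ.
P = 0.462·290.1 + 0.295·252.8 + 0.243·55.8 = 222.162 kPa
yᵢ = zᵢPᵢˢᵃᵗ/P ⇒ y_1 = 0.462·290.1/222.162 = 0.603

Pbub = 222.162 kPa, y_1 = 0.603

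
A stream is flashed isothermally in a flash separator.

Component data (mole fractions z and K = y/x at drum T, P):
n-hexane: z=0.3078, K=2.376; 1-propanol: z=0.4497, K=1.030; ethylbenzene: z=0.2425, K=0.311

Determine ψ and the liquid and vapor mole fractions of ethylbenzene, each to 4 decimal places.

Newton iteration, ψ⁰ = 0.5:
  ψ = 0.5000: g = 0.00931, g' = -0.4728 → ψ = 0.5197
  ψ = 0.5197: g = -0.00005, g' = -0.4779 → ψ = 0.5196
Converged at ψ = 0.5196.
Compositions from xᵢ = zᵢ/(1+ψ(Kᵢ−1)), yᵢ = Kᵢxᵢ:
  n-hexane: x = 0.1795, y = 0.4264
  1-propanol: x = 0.4428, y = 0.4561
  ethylbenzene: x = 0.3777, y = 0.1175

ψ = 0.5196, x_ethylbenzene = 0.3777, y_ethylbenzene = 0.1175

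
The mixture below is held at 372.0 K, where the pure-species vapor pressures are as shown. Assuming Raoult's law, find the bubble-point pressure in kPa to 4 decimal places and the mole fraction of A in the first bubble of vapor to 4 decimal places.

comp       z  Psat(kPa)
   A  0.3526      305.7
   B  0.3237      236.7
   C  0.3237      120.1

Pbub = 223.2860 kPa, y_A = 0.4827

At the bubble point ψ → 0, so ΣzᵢKᵢ = 1 with Kᵢ = Pᵢˢᵃᵗ/P ⇒ P = ΣzᵢPᵢˢᵃᵗ.
P = 0.3526·305.7 + 0.3237·236.7 + 0.3237·120.1 = 223.2860 kPa
yᵢ = zᵢPᵢˢᵃᵗ/P ⇒ y_A = 0.3526·305.7/223.2860 = 0.4827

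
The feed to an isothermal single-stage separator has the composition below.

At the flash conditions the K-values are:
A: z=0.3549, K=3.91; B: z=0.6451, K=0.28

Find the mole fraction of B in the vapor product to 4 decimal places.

Rachford–Rice: g(ψ) = Σ zᵢ(Kᵢ−1)/(1+ψ(Kᵢ−1)) = 0.
Check two-phase: ΣzᵢKᵢ = 1.5683 > 1 and Σzᵢ/Kᵢ = 2.3947 > 1, so g(0) = 0.5683 > 0 and g(1) = -1.3947 < 0.
Binary case is linear: z₁(K₁−1)(1+ψ(K₂−1)) + z₂(K₂−1)(1+ψ(K₁−1)) = 0
⇒ ψ = [z₁(K₁−1)+z₂(K₂−1)] / [−(K₁−1)(K₂−1)] = 0.56829/2.09520 = 0.2712
Compositions from xᵢ = zᵢ/(1+ψ(Kᵢ−1)), yᵢ = Kᵢxᵢ:
  A: x = 0.1983, y = 0.7755
  B: x = 0.8017, y = 0.2245

y_B = 0.2245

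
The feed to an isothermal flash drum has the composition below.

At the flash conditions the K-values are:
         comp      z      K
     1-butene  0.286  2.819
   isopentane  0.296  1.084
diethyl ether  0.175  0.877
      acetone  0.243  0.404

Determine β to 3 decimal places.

β = 0.655

Let β = V/F and solve Σ zᵢ(Kᵢ−1)/(1+β(Kᵢ−1)) = 0.
Feasibility: ΣzᵢKᵢ = 1.379, Σzᵢ/Kᵢ = 1.176 — both > 1, two phases present.
Newton iteration, β⁰ = 0.46:
  β = 0.460: g = 0.0848, g' = -0.449 → β = 0.649
  β = 0.649: g = 0.0027, g' = -0.434 → β = 0.655
Converged at β = 0.655.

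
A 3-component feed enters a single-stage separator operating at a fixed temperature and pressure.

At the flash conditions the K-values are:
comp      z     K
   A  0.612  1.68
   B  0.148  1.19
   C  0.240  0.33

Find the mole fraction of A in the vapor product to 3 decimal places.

Newton–Raphson from V/F = 0.5:
  V/F = 0.500: g = 0.0944, g' = -0.406 → V/F = 0.733
  V/F = 0.733: g = -0.0135, g' = -0.546 → V/F = 0.708
Converged at V/F = 0.708.
Compositions from xᵢ = zᵢ/(1+V/F(Kᵢ−1)), yᵢ = Kᵢxᵢ:
  A: x = 0.413, y = 0.694
  B: x = 0.130, y = 0.155
  C: x = 0.456, y = 0.151

y_A = 0.694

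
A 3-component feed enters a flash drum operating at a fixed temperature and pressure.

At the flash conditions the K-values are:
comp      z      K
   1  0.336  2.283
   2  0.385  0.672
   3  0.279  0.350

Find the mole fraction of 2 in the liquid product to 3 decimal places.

x_2 = 0.412

Rachford–Rice: g(β) = Σ zᵢ(Kᵢ−1)/(1+β(Kᵢ−1)) = 0.
Feasibility: ΣzᵢKᵢ = 1.123, Σzᵢ/Kᵢ = 1.517 — both > 1, two phases present.
Newton iteration, β⁰ = 0.37:
  β = 0.370: g = -0.0902, g' = -0.512 → β = 0.194
  β = 0.194: g = 0.0028, g' = -0.556 → β = 0.199
Converged at β = 0.199.
Compositions from xᵢ = zᵢ/(1+β(Kᵢ−1)), yᵢ = Kᵢxᵢ:
  1: x = 0.268, y = 0.611
  2: x = 0.412, y = 0.277
  3: x = 0.320, y = 0.112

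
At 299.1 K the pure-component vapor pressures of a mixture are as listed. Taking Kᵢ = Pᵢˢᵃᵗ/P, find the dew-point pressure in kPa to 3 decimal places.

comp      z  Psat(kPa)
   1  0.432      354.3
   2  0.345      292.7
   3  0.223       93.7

At the dew point ψ → 1, so Σzᵢ/Kᵢ = 1 with Kᵢ = Pᵢˢᵃᵗ/P ⇒ 1/P = Σzᵢ/Pᵢˢᵃᵗ.
1/P = 0.432/354.3 + 0.345/292.7 + 0.223/93.7 = 0.004778 ⇒ P = 209.296 kPa

Pdew = 209.296 kPa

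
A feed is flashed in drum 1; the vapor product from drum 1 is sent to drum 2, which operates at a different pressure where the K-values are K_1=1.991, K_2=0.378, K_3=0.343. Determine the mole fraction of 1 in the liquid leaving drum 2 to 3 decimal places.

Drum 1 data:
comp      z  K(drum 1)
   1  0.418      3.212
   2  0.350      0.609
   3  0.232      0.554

Drum 1:
Material balance + equilibrium reduce to Σ zᵢ(Kᵢ−1)/(1+ψ₁(Kᵢ−1)) = 0.
g(0) = ΣzᵢKᵢ − 1 = 0.684 and g(1) = 1 − Σzᵢ/Kᵢ = -0.124, so a root lies in (0, 1).
Newton–Raphson from ψ₁ = 0.5:
  ψ₁ = 0.500: g = 0.1358, g' = -0.620 → ψ₁ = 0.719
  ψ₁ = 0.719: g = 0.0143, g' = -0.508 → ψ₁ = 0.747
Converged at ψ₁ = 0.747.
Drum-1 compositions:
  1: x = 0.158, y = 0.506
  2: x = 0.494, y = 0.301
  3: x = 0.348, y = 0.193
Drum-2 feed = drum-1 vapor: z₂ = (0.5061, 0.3011, 0.1928).
Drum 2:
Rachford–Rice: g(ψ₂) = Σ zᵢ(Kᵢ−1)/(1+ψ₂(Kᵢ−1)) = 0.
g(0) = ΣzᵢKᵢ − 1 = 0.188 and g(1) = 1 − Σzᵢ/Kᵢ = -0.613, so a root lies in (0, 1).
Iterate (Newton) starting at ψ₂ = 0.67:
  ψ₂ = 0.670: g = -0.2460, g' = -0.787 → ψ₂ = 0.358
  ψ₂ = 0.358: g = -0.0362, g' = -0.606 → ψ₂ = 0.298
Converged at ψ₂ = 0.298.
  1: x = 0.391, y = 0.778
  2: x = 0.370, y = 0.140
  3: x = 0.240, y = 0.082

x_1 (drum 2) = 0.391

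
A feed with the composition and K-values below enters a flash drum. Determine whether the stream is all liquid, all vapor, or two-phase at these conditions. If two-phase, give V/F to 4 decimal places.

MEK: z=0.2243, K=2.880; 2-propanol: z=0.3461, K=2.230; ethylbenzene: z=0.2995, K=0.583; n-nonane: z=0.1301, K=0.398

two-phase, V/F = 0.8790

ΣzᵢKᵢ = 1.6442; Σzᵢ/Kᵢ = 1.0737.
Both exceed 1, so a two-phase solution exists.
Let ψ = V/F and solve Σ zᵢ(Kᵢ−1)/(1+ψ(Kᵢ−1)) = 0.
Newton iteration, ψ⁰ = 0.57:
  ψ = 0.5700: g = 0.17074, g' = -0.5646 → ψ = 0.8724
  ψ = 0.8724: g = 0.00381, g' = -0.5734 → ψ = 0.8791
  ψ = 0.8791: g = -0.00001, g' = -0.5761 → ψ = 0.8790
Converged at ψ = 0.8790.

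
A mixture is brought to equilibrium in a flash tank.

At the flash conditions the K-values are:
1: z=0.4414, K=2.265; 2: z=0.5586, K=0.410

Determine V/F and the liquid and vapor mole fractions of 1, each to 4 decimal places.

Newton–Raphson from V/F = 0.5:
  V/F = 0.5000: g = -0.12545, g' = -0.6563 → V/F = 0.3088
  V/F = 0.3088: g = -0.00150, g' = -0.6560 → V/F = 0.3066
Converged at V/F = 0.3066.
Compositions from xᵢ = zᵢ/(1+V/F(Kᵢ−1)), yᵢ = Kᵢxᵢ:
  1: x = 0.3181, y = 0.7204
  2: x = 0.6819, y = 0.2796

V/F = 0.3066, x_1 = 0.3181, y_1 = 0.7204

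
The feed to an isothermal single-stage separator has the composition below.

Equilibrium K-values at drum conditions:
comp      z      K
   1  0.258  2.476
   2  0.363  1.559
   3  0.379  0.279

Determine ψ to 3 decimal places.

ψ = 0.431

Newton–Raphson from ψ = 0.52:
  ψ = 0.520: g = -0.0645, g' = -0.752 → ψ = 0.434
  ψ = 0.434: g = -0.0025, g' = -0.700 → ψ = 0.431
Converged at ψ = 0.431.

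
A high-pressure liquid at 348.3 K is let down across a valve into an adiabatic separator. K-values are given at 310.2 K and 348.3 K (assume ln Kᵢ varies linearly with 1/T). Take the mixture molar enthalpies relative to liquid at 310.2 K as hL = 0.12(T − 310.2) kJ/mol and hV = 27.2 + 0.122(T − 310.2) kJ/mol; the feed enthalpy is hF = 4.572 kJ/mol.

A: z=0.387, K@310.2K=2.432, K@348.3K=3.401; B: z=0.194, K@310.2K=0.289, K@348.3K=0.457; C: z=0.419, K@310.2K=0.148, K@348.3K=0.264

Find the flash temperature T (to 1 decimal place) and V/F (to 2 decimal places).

Adiabatic flash: solve Rachford–Rice at each trial T, then check hF = ψ·hV(T) + (1−ψ)·hL(T).
  T = 310.2 K: K = (2.432, 0.289, 0.148), RR gives ψ = 0.051, H_out = 1.391 kJ/mol
  T = 348.3 K: K = (3.401, 0.457, 0.264), RR gives ψ = 0.315, H_out = 13.176 kJ/mol
  T = 329.2 K: K = (2.903, 0.368, 0.201), RR gives ψ = 0.195, H_out = 7.605 kJ/mol
  T = 319.7 K: K = (2.664, 0.327, 0.173), RR gives ψ = 0.129, H_out = 4.639 kJ/mol
  T = 314.9 K: K = (2.546, 0.308, 0.160), RR gives ψ = 0.091, H_out = 3.043 kJ/mol
  T = 317.3 K: K = (2.605, 0.317, 0.167), RR gives ψ = 0.110, H_out = 3.851 kJ/mol
Linear interpolation between T = 317.3 (H_out = 3.851) and T = 319.7 (H_out = 4.639) on hF = 4.572 gives T ≈ 319.5 K, at which ψ = 0.13.

T = 319.5 K, V/F = 0.13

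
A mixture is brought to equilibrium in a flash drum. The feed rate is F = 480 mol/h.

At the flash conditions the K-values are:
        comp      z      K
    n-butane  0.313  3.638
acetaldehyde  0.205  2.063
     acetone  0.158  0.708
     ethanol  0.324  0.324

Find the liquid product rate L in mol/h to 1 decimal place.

Let β = V/F and solve Σ zᵢ(Kᵢ−1)/(1+β(Kᵢ−1)) = 0.
Feasibility: ΣzᵢKᵢ = 1.778, Σzᵢ/Kᵢ = 1.409 — both > 1, two phases present.
Newton–Raphson from β = 0.41:
  β = 0.410: g = 0.1930, g' = -0.916 → β = 0.621
  β = 0.621: g = 0.0106, g' = -0.857 → β = 0.633
Converged at β = 0.633.
Then V = β·F = 0.6331·480 = 303.9 mol/h and L = F − V = 176.1 mol/h.

L = 176.1 mol/h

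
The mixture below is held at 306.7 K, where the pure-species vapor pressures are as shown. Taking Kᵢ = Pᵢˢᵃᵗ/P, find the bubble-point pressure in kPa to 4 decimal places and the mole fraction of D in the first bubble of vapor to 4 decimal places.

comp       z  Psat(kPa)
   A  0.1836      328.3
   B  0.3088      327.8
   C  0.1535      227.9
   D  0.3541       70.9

Pbub = 221.5889 kPa, y_D = 0.1133

At the bubble point ψ → 0, so ΣzᵢKᵢ = 1 with Kᵢ = Pᵢˢᵃᵗ/P ⇒ P = ΣzᵢPᵢˢᵃᵗ.
P = 0.1836·328.3 + 0.3088·327.8 + 0.1535·227.9 + 0.3541·70.9 = 221.5889 kPa
yᵢ = zᵢPᵢˢᵃᵗ/P ⇒ y_D = 0.3541·70.9/221.5889 = 0.1133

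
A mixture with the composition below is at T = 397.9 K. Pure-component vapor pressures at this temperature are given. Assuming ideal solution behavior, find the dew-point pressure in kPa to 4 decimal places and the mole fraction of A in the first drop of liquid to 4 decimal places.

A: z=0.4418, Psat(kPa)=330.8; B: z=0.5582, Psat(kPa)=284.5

At the dew point ψ → 1, so Σzᵢ/Kᵢ = 1 with Kᵢ = Pᵢˢᵃᵗ/P ⇒ 1/P = Σzᵢ/Pᵢˢᵃᵗ.
1/P = 0.4418/330.8 + 0.5582/284.5 = 0.0032976 ⇒ P = 303.2519 kPa
xᵢ = zᵢP/Pᵢˢᵃᵗ ⇒ x_A = 0.4418·303.2519/330.8 = 0.4050

Pdew = 303.2519 kPa, x_A = 0.4050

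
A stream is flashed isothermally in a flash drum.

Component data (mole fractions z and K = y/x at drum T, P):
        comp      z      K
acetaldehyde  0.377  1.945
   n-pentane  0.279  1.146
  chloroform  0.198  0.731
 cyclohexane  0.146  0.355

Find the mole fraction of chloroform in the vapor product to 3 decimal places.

y_chloroform = 0.181

Rachford–Rice: g(ψ) = Σ zᵢ(Kᵢ−1)/(1+ψ(Kᵢ−1)) = 0.
Check two-phase: ΣzᵢKᵢ = 1.250 > 1 and Σzᵢ/Kᵢ = 1.119 > 1, so g(0) = 0.250 > 0 and g(1) = -0.119 < 0.
Newton–Raphson from ψ = 0.5:
  ψ = 0.500: g = 0.0794, g' = -0.312 → ψ = 0.754
  ψ = 0.754: g = -0.0056, g' = -0.373 → ψ = 0.739
Converged at ψ = 0.739.
Compositions from xᵢ = zᵢ/(1+ψ(Kᵢ−1)), yᵢ = Kᵢxᵢ:
  acetaldehyde: x = 0.222, y = 0.432
  n-pentane: x = 0.252, y = 0.289
  chloroform: x = 0.247, y = 0.181
  cyclohexane: x = 0.279, y = 0.099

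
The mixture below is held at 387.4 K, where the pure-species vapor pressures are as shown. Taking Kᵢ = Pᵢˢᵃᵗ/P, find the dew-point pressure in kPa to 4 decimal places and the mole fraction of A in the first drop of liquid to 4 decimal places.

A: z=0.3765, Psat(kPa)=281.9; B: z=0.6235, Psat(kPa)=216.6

At the dew point ψ → 1, so Σzᵢ/Kᵢ = 1 with Kᵢ = Pᵢˢᵃᵗ/P ⇒ 1/P = Σzᵢ/Pᵢˢᵃᵗ.
1/P = 0.3765/281.9 + 0.6235/216.6 = 0.0042142 ⇒ P = 237.2953 kPa
xᵢ = zᵢP/Pᵢˢᵃᵗ ⇒ x_A = 0.3765·237.2953/281.9 = 0.3169

Pdew = 237.2953 kPa, x_A = 0.3169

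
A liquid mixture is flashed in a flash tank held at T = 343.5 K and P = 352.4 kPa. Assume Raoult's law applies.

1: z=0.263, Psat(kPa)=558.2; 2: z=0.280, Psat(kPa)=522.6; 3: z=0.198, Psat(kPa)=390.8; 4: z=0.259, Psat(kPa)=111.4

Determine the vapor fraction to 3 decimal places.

Raoult's law: Kᵢ = Pᵢˢᵃᵗ/P = Pᵢˢᵃᵗ/352.4.
  K_1 = 558.2/352.4 = 1.58400, K_2 = 522.6/352.4 = 1.48297, K_3 = 390.8/352.4 = 1.10897, K_4 = 111.4/352.4 = 0.31612
Let ψ = V/F and solve Σ zᵢ(Kᵢ−1)/(1+ψ(Kᵢ−1)) = 0.
Check two-phase: ΣzᵢKᵢ = 1.133 > 1 and Σzᵢ/Kᵢ = 1.353 > 1, so g(0) = 0.133 > 0 and g(1) = -0.353 < 0.
Iterate (Newton) starting at ψ = 0.5:
  ψ = 0.500: g = -0.0209, g' = -0.378 → ψ = 0.445
  ψ = 0.445: g = -0.0007, g' = -0.353 → ψ = 0.443
Converged at ψ = 0.443.

ψ = 0.443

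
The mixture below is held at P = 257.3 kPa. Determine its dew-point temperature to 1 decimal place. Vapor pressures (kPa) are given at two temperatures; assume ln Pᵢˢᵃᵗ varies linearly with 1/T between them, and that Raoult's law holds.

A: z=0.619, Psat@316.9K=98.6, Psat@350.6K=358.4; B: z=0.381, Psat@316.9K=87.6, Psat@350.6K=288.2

Dew-point temperature: Σzᵢ·P/Pᵢˢᵃᵗ(T) = 1. Interpolate ln Pᵢˢᵃᵗ = aᵢ + bᵢ/T.
  T = 316.9 K: ΣzᵢP/Pᵢˢᵃᵗ = 2.7344
  T = 350.6 K: ΣzᵢP/Pᵢˢᵃᵗ = 0.7845
  T = 333.8 K: ΣzᵢP/Pᵢˢᵃᵗ = 1.4162
  T = 342.2 K: ΣzᵢP/Pᵢˢᵃᵗ = 1.0464
  T = 346.4 K: ΣzᵢP/Pᵢˢᵃᵗ = 0.9045
  T = 344.3 K: ΣzᵢP/Pᵢˢᵃᵗ = 0.9724
Interpolating between 342.2 K and 344.3 K gives T ≈ 343.5 K.

T = 343.5 K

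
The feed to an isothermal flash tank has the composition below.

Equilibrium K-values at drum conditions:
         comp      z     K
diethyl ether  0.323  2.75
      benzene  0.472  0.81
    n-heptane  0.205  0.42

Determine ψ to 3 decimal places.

Rachford–Rice: g(ψ) = Σ zᵢ(Kᵢ−1)/(1+ψ(Kᵢ−1)) = 0.
Feasibility: ΣzᵢKᵢ = 1.357, Σzᵢ/Kᵢ = 1.188 — both > 1, two phases present.
Newton iteration, ψ⁰ = 0.66:
  ψ = 0.660: g = -0.0329, g' = -0.416 → ψ = 0.581
Converged at ψ = 0.581.

ψ = 0.581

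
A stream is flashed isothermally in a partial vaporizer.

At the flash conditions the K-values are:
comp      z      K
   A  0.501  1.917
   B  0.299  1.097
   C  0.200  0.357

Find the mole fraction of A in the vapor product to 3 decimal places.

y_A = 0.539

Newton iteration, ψ⁰ = 0.58:
  ψ = 0.580: g = 0.1223, g' = -0.392 → ψ = 0.892
  ψ = 0.892: g = -0.0220, g' = -0.584 → ψ = 0.854
  ψ = 0.854: g = -0.0008, g' = -0.542 → ψ = 0.853
Converged at ψ = 0.853.
Compositions from xᵢ = zᵢ/(1+ψ(Kᵢ−1)), yᵢ = Kᵢxᵢ:
  A: x = 0.281, y = 0.539
  B: x = 0.276, y = 0.303
  C: x = 0.443, y = 0.158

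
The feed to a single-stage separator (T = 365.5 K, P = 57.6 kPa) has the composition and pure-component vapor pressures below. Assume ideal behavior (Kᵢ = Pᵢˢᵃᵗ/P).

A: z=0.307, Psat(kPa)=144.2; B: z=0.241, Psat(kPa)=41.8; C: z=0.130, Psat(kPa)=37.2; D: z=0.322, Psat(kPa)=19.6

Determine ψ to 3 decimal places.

Raoult's law: Kᵢ = Pᵢˢᵃᵗ/P = Pᵢˢᵃᵗ/57.6.
  K_A = 144.2/57.6 = 2.50347, K_B = 41.8/57.6 = 0.72569, K_C = 37.2/57.6 = 0.64583, K_D = 19.6/57.6 = 0.34028
Let ψ = V/F and solve Σ zᵢ(Kᵢ−1)/(1+ψ(Kᵢ−1)) = 0.
g(0) = ΣzᵢKᵢ − 1 = 0.137 and g(1) = 1 − Σzᵢ/Kᵢ = -0.602, so a root lies in (0, 1).
Newton iteration, ψ⁰ = 0.4:
  ψ = 0.400: g = -0.1283, g' = -0.574 → ψ = 0.177
  ψ = 0.177: g = 0.0057, g' = -0.651 → ψ = 0.185
Converged at ψ = 0.185.

ψ = 0.185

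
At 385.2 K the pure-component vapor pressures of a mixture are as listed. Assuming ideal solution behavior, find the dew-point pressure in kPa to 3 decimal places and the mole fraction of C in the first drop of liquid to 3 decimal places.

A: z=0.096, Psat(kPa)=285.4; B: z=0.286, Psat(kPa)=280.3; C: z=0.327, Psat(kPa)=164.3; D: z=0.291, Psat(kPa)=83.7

At the dew point ψ → 1, so Σzᵢ/Kᵢ = 1 with Kᵢ = Pᵢˢᵃᵗ/P ⇒ 1/P = Σzᵢ/Pᵢˢᵃᵗ.
1/P = 0.096/285.4 + 0.286/280.3 + 0.327/164.3 + 0.291/83.7 = 0.006824 ⇒ P = 146.549 kPa
xᵢ = zᵢP/Pᵢˢᵃᵗ ⇒ x_C = 0.327·146.549/164.3 = 0.292

Pdew = 146.549 kPa, x_C = 0.292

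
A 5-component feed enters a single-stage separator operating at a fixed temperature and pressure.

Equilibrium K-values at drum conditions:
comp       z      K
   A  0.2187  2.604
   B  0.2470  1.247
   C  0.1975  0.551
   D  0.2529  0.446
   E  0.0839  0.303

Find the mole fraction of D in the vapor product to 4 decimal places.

Rachford–Rice: g(ψ) = Σ zᵢ(Kᵢ−1)/(1+ψ(Kᵢ−1)) = 0.
g(0) = ΣzᵢKᵢ − 1 = 0.1245 and g(1) = 1 − Σzᵢ/Kᵢ = -0.4844, so a root lies in (0, 1).
Iterate (Newton) starting at ψ = 0.33:
  ψ = 0.3300: g = -0.06571, g' = -0.4933 → ψ = 0.1968
  ψ = 0.1968: g = 0.00251, g' = -0.5392 → ψ = 0.2015
Converged at ψ = 0.2015.
Compositions from xᵢ = zᵢ/(1+ψ(Kᵢ−1)), yᵢ = Kᵢxᵢ:
  A: x = 0.1653, y = 0.4304
  B: x = 0.2353, y = 0.2934
  C: x = 0.2171, y = 0.1196
  D: x = 0.2847, y = 0.1270
  E: x = 0.0976, y = 0.0296

y_D = 0.1270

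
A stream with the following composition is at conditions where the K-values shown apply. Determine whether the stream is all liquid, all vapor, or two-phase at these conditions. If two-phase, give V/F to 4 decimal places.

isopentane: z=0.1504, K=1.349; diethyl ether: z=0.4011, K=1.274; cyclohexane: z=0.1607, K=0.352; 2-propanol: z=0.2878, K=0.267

ΣzᵢKᵢ = 0.8473; Σzᵢ/Kᵢ = 1.9608.
Since ΣzᵢKᵢ < 1 the mixture is below its bubble point — single liquid phase.

all liquid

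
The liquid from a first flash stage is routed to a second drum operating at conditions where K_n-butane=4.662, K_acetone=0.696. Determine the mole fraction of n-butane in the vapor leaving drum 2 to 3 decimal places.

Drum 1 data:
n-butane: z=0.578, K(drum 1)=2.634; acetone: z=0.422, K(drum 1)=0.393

Drum 1:
Rachford–Rice: g(ψ₁) = Σ zᵢ(Kᵢ−1)/(1+ψ₁(Kᵢ−1)) = 0.
Check two-phase: ΣzᵢKᵢ = 1.688 > 1 and Σzᵢ/Kᵢ = 1.293 > 1, so g(0) = 0.688 > 0 and g(1) = -0.293 < 0.
Newton–Raphson from ψ₁ = 0.5:
  ψ₁ = 0.500: g = 0.1520, g' = -0.788 → ψ₁ = 0.693
  ψ₁ = 0.693: g = 0.0008, g' = -0.803 → ψ₁ = 0.694
Converged at ψ₁ = 0.694.
Drum-1 compositions:
  n-butane: x = 0.271, y = 0.713
  acetone: x = 0.729, y = 0.287
Drum-2 feed = drum-1 liquid: z₂ = (0.2709, 0.7291).
Drum 2:
Newton iteration, ψ₂⁰ = 0.69:
  ψ₂ = 0.690: g = 0.0008, g' = -0.400 → ψ₂ = 0.692
Converged at ψ₂ = 0.692.
  n-butane: x = 0.077, y = 0.357
  acetone: x = 0.923, y = 0.643

y_n-butane (drum 2) = 0.357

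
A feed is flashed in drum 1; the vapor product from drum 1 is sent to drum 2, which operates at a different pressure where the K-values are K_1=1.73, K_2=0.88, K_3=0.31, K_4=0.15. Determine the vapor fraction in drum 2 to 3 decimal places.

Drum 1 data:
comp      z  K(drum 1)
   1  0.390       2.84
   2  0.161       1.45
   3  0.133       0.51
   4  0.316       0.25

Drum 1:
Rachford–Rice: g(ψ₁) = Σ zᵢ(Kᵢ−1)/(1+ψ₁(Kᵢ−1)) = 0.
Feasibility: ΣzᵢKᵢ = 1.488, Σzᵢ/Kᵢ = 1.773 — both > 1, two phases present.
Newton iteration, ψ₁⁰ = 0.5:
  ψ₁ = 0.500: g = -0.0326, g' = -0.891 → ψ₁ = 0.463
Converged at ψ₁ = 0.463.
Drum-1 compositions:
  1: x = 0.211, y = 0.598
  2: x = 0.133, y = 0.193
  3: x = 0.172, y = 0.088
  4: x = 0.484, y = 0.121
Drum-2 feed = drum-1 vapor: z₂ = (0.5980, 0.1932, 0.0877, 0.1210).
Drum 2:
Material balance + equilibrium reduce to Σ zᵢ(Kᵢ−1)/(1+ψ₂(Kᵢ−1)) = 0.
g(0) = ΣzᵢKᵢ − 1 = 0.250 and g(1) = 1 − Σzᵢ/Kᵢ = -0.655, so a root lies in (0, 1).
Newton–Raphson from ψ₂ = 0.5:
  ψ₂ = 0.500: g = 0.0238, g' = -0.536 → ψ₂ = 0.544
  ψ₂ = 0.544: g = -0.0009, g' = -0.577 → ψ₂ = 0.543
Converged at ψ₂ = 0.543.
  1: x = 0.428, y = 0.741
  2: x = 0.207, y = 0.182
  3: x = 0.140, y = 0.043
  4: x = 0.225, y = 0.034

V/F (drum 2) = 0.543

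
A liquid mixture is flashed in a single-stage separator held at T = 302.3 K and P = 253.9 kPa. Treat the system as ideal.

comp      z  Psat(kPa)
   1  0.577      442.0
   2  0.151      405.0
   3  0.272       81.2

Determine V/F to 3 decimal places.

V/F = 0.687

Raoult's law: Kᵢ = Pᵢˢᵃᵗ/P = Pᵢˢᵃᵗ/253.9.
  K_1 = 442.0/253.9 = 1.74084, K_2 = 405.0/253.9 = 1.59512, K_3 = 81.2/253.9 = 0.31981
Rachford–Rice: g(V/F) = Σ zᵢ(Kᵢ−1)/(1+V/F(Kᵢ−1)) = 0.
Feasibility: ΣzᵢKᵢ = 1.332, Σzᵢ/Kᵢ = 1.277 — both > 1, two phases present.
Newton iteration, V/F⁰ = 0.67:
  V/F = 0.670: g = 0.0100, g' = -0.594 → V/F = 0.687
Converged at V/F = 0.687.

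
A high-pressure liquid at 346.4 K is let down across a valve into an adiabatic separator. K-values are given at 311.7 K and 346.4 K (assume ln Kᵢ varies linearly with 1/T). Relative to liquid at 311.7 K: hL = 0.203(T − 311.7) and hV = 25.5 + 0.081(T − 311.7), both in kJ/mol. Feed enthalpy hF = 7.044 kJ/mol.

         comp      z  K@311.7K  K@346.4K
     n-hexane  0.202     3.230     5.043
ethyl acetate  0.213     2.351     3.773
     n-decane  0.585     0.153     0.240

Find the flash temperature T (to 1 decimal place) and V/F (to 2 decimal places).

Adiabatic flash: solve Rachford–Rice at each trial T, then check hF = ψ·hV(T) + (1−ψ)·hL(T).
  T = 311.7 K: K = (3.230, 2.351, 0.153), RR gives ψ = 0.157, H_out = 3.995 kJ/mol
  T = 346.4 K: K = (5.043, 3.773, 0.240), RR gives ψ = 0.370, H_out = 14.916 kJ/mol
  T = 329.0 K: K = (4.081, 3.014, 0.194), RR gives ψ = 0.280, H_out = 10.050 kJ/mol
  T = 320.4 K: K = (3.645, 2.673, 0.173), RR gives ψ = 0.224, H_out = 7.252 kJ/mol
  T = 316.0 K: K = (3.432, 2.507, 0.163), RR gives ψ = 0.192, H_out = 5.670 kJ/mol
  T = 318.2 K: K = (3.537, 2.589, 0.168), RR gives ψ = 0.209, H_out = 6.476 kJ/mol
Linear interpolation between T = 318.2 (H_out = 6.476) and T = 320.4 (H_out = 7.252) on hF = 7.044 gives T ≈ 319.8 K, at which ψ = 0.22.

T = 319.8 K, V/F = 0.22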